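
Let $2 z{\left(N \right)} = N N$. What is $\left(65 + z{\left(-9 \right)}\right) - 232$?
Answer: $- \frac{253}{2} \approx -126.5$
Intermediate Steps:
$z{\left(N \right)} = \frac{N^{2}}{2}$ ($z{\left(N \right)} = \frac{N N}{2} = \frac{N^{2}}{2}$)
$\left(65 + z{\left(-9 \right)}\right) - 232 = \left(65 + \frac{\left(-9\right)^{2}}{2}\right) - 232 = \left(65 + \frac{1}{2} \cdot 81\right) - 232 = \left(65 + \frac{81}{2}\right) - 232 = \frac{211}{2} - 232 = - \frac{253}{2}$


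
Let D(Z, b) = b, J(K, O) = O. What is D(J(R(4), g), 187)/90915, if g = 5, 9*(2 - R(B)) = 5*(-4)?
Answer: 17/8265 ≈ 0.0020569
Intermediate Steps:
R(B) = 38/9 (R(B) = 2 - 5*(-4)/9 = 2 - ⅑*(-20) = 2 + 20/9 = 38/9)
D(J(R(4), g), 187)/90915 = 187/90915 = 187*(1/90915) = 17/8265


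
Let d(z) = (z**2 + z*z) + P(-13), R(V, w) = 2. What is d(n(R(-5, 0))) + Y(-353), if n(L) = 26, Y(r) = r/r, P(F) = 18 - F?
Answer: 1384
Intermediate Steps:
Y(r) = 1
d(z) = 31 + 2*z**2 (d(z) = (z**2 + z*z) + (18 - 1*(-13)) = (z**2 + z**2) + (18 + 13) = 2*z**2 + 31 = 31 + 2*z**2)
d(n(R(-5, 0))) + Y(-353) = (31 + 2*26**2) + 1 = (31 + 2*676) + 1 = (31 + 1352) + 1 = 1383 + 1 = 1384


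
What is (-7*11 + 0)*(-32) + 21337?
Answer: 23801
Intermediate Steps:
(-7*11 + 0)*(-32) + 21337 = (-77 + 0)*(-32) + 21337 = -77*(-32) + 21337 = 2464 + 21337 = 23801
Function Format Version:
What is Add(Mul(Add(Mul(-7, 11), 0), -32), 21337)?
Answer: 23801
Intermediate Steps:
Add(Mul(Add(Mul(-7, 11), 0), -32), 21337) = Add(Mul(Add(-77, 0), -32), 21337) = Add(Mul(-77, -32), 21337) = Add(2464, 21337) = 23801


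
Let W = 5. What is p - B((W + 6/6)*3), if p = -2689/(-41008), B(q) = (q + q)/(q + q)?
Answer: -38319/41008 ≈ -0.93443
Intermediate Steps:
B(q) = 1 (B(q) = (2*q)/((2*q)) = (2*q)*(1/(2*q)) = 1)
p = 2689/41008 (p = -2689*(-1/41008) = 2689/41008 ≈ 0.065573)
p - B((W + 6/6)*3) = 2689/41008 - 1*1 = 2689/41008 - 1 = -38319/41008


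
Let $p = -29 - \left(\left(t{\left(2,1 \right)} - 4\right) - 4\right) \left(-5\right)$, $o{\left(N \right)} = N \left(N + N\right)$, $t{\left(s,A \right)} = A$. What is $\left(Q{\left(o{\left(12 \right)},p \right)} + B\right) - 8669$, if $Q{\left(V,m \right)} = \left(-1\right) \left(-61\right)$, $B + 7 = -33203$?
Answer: $-41818$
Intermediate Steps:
$B = -33210$ ($B = -7 - 33203 = -33210$)
$o{\left(N \right)} = 2 N^{2}$ ($o{\left(N \right)} = N 2 N = 2 N^{2}$)
$p = -64$ ($p = -29 - \left(\left(1 - 4\right) - 4\right) \left(-5\right) = -29 - \left(-3 - 4\right) \left(-5\right) = -29 - \left(-7\right) \left(-5\right) = -29 - 35 = -64$)
$Q{\left(V,m \right)} = 61$
$\left(Q{\left(o{\left(12 \right)},p \right)} + B\right) - 8669 = \left(61 - 33210\right) - 8669 = -33149 - 8669 = -41818$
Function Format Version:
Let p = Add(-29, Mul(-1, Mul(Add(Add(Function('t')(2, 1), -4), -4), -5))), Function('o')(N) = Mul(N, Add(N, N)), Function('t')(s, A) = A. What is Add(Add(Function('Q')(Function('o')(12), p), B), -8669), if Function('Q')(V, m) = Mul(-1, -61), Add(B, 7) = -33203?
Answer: -41818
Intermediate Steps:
B = -33210 (B = Add(-7, -33203) = -33210)
Function('o')(N) = Mul(2, Pow(N, 2)) (Function('o')(N) = Mul(N, Mul(2, N)) = Mul(2, Pow(N, 2)))
p = -64 (p = Add(-29, Mul(-1, Mul(Add(Add(1, -4), -4), -5))) = Add(-29, Mul(-1, Mul(Add(-3, -4), -5))) = Add(-29, Mul(-1, Mul(-7, -5))) = Add(-29, Mul(-1, 35)) = Add(-29, -35) = -64)
Function('Q')(V, m) = 61
Add(Add(Function('Q')(Function('o')(12), p), B), -8669) = Add(Add(61, -33210), -8669) = Add(-33149, -8669) = -41818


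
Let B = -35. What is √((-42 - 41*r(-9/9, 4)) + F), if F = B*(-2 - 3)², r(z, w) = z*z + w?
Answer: I*√1122 ≈ 33.496*I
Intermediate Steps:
r(z, w) = w + z² (r(z, w) = z² + w = w + z²)
F = -875 (F = -35*(-2 - 3)² = -35*(-5)² = -35*25 = -875)
√((-42 - 41*r(-9/9, 4)) + F) = √((-42 - 41*(4 + (-9/9)²)) - 875) = √((-42 - 41*(4 + (-9*⅑)²)) - 875) = √((-42 - 41*(4 + (-1)²)) - 875) = √((-42 - 41*(4 + 1)) - 875) = √((-42 - 41*5) - 875) = √((-42 - 205) - 875) = √(-247 - 875) = √(-1122) = I*√1122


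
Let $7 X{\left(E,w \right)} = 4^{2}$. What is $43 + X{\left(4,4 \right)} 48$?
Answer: $\frac{1069}{7} \approx 152.71$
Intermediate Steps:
$X{\left(E,w \right)} = \frac{16}{7}$ ($X{\left(E,w \right)} = \frac{4^{2}}{7} = \frac{1}{7} \cdot 16 = \frac{16}{7}$)
$43 + X{\left(4,4 \right)} 48 = 43 + \frac{16}{7} \cdot 48 = 43 + \frac{768}{7} = \frac{1069}{7}$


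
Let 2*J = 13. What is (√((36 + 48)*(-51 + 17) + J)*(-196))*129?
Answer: -12642*I*√11398 ≈ -1.3497e+6*I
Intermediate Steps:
J = 13/2 (J = (½)*13 = 13/2 ≈ 6.5000)
(√((36 + 48)*(-51 + 17) + J)*(-196))*129 = (√((36 + 48)*(-51 + 17) + 13/2)*(-196))*129 = (√(84*(-34) + 13/2)*(-196))*129 = (√(-2856 + 13/2)*(-196))*129 = (√(-5699/2)*(-196))*129 = ((I*√11398/2)*(-196))*129 = -98*I*√11398*129 = -12642*I*√11398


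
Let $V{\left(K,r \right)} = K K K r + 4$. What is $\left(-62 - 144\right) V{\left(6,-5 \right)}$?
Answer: $221656$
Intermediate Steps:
$V{\left(K,r \right)} = 4 + r K^{3}$ ($V{\left(K,r \right)} = K^{2} K r + 4 = K^{3} r + 4 = r K^{3} + 4 = 4 + r K^{3}$)
$\left(-62 - 144\right) V{\left(6,-5 \right)} = \left(-62 - 144\right) \left(4 - 5 \cdot 6^{3}\right) = - 206 \left(4 - 1080\right) = \left(-206\right) \left(-1076\right) = 221656$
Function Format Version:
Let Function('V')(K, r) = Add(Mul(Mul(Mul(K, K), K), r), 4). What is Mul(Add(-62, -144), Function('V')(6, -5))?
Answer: 221656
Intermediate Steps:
Function('V')(K, r) = Add(4, Mul(r, Pow(K, 3))) (Function('V')(K, r) = Add(Mul(Mul(Pow(K, 2), K), r), 4) = Add(Mul(Pow(K, 3), r), 4) = Add(Mul(r, Pow(K, 3)), 4) = Add(4, Mul(r, Pow(K, 3))))
Mul(Add(-62, -144), Function('V')(6, -5)) = Mul(Add(-62, -144), Add(4, Mul(-5, Pow(6, 3)))) = Mul(-206, Add(4, Mul(-5, 216))) = Mul(-206, Add(4, -1080)) = Mul(-206, -1076) = 221656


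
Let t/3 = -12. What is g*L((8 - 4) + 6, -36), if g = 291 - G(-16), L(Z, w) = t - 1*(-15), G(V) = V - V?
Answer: -6111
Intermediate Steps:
t = -36 (t = 3*(-12) = -36)
G(V) = 0
L(Z, w) = -21 (L(Z, w) = -36 - 1*(-15) = -36 + 15 = -21)
g = 291 (g = 291 - 1*0 = 291 + 0 = 291)
g*L((8 - 4) + 6, -36) = 291*(-21) = -6111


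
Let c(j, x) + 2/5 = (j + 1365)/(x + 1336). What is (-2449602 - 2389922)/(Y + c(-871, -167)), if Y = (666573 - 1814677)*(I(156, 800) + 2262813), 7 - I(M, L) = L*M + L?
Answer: 7071754445/3585543401623367 ≈ 1.9723e-6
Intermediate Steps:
I(M, L) = 7 - L - L*M (I(M, L) = 7 - (L*M + L) = 7 - (L + L*M) = 7 + (-L - L*M) = 7 - L - L*M)
c(j, x) = -⅖ + (1365 + j)/(1336 + x) (c(j, x) = -⅖ + (j + 1365)/(x + 1336) = -⅖ + (1365 + j)/(1336 + x))
Y = -2453750830880 (Y = (666573 - 1814677)*((7 - 1*800 - 1*800*156) + 2262813) = -1148104*((7 - 800 - 124800) + 2262813) = -1148104*(-125593 + 2262813) = -1148104*2137220 = -2453750830880)
(-2449602 - 2389922)/(Y + c(-871, -167)) = (-2449602 - 2389922)/(-2453750830880 + (4153 - 2*(-167) + 5*(-871))/(5*(1336 - 167))) = -4839524/(-2453750830880 + (⅕)*(4153 + 334 - 4355)/1169) = -4839524/(-2453750830880 + (⅕)*(1/1169)*132) = -4839524/(-2453750830880 + 132/5845) = -4839524/(-14342173606493468/5845) = -4839524*(-5845/14342173606493468) = 7071754445/3585543401623367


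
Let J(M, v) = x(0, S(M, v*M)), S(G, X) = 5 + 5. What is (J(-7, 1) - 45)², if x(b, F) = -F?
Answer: 3025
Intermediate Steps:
S(G, X) = 10
J(M, v) = -10 (J(M, v) = -1*10 = -10)
(J(-7, 1) - 45)² = (-10 - 45)² = (-55)² = 3025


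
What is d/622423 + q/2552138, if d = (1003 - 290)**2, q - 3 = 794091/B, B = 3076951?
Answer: 1996064069231205067/2443882778610334837 ≈ 0.81676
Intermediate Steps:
q = 10024944/3076951 (q = 3 + 794091/3076951 = 10024944/3076951 ≈ 3.2581)
d = 508369 (d = 713**2 = 508369)
d/622423 + q/2552138 = 508369/622423 + (10024944/3076951)/2552138 = 508369*(1/622423) + (10024944/3076951)*(1/2552138) = 508369/622423 + 5012472/3926401785619 = 1996064069231205067/2443882778610334837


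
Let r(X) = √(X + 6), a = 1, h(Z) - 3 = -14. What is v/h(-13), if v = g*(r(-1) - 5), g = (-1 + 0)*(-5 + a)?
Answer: 20/11 - 4*√5/11 ≈ 1.0051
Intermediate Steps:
h(Z) = -11 (h(Z) = 3 - 14 = -11)
r(X) = √(6 + X)
g = 4 (g = (-1 + 0)*(-5 + 1) = -1*(-4) = 4)
v = -20 + 4*√5 (v = 4*(√(6 - 1) - 5) = 4*(√5 - 5) = 4*(-5 + √5) = -20 + 4*√5 ≈ -11.056)
v/h(-13) = (-20 + 4*√5)/(-11) = -(-20 + 4*√5)/11 = 20/11 - 4*√5/11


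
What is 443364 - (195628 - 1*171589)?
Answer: 419325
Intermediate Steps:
443364 - (195628 - 1*171589) = 443364 - (195628 - 171589) = 443364 - 1*24039 = 443364 - 24039 = 419325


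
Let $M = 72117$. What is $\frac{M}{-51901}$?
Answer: $- \frac{72117}{51901} \approx -1.3895$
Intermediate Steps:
$\frac{M}{-51901} = \frac{72117}{-51901} = 72117 \left(- \frac{1}{51901}\right) = - \frac{72117}{51901}$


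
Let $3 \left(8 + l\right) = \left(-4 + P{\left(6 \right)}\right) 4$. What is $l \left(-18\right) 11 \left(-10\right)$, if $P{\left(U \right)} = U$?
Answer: $-10560$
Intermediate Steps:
$l = - \frac{16}{3}$ ($l = -8 + \frac{\left(-4 + 6\right) 4}{3} = -8 + \frac{2 \cdot 4}{3} = -8 + \frac{1}{3} \cdot 8 = -8 + \frac{8}{3} = - \frac{16}{3} \approx -5.3333$)
$l \left(-18\right) 11 \left(-10\right) = - \frac{16 \left(-18\right) 11 \left(-10\right)}{3} = - \frac{16 \left(\left(-198\right) \left(-10\right)\right)}{3} = \left(- \frac{16}{3}\right) 1980 = -10560$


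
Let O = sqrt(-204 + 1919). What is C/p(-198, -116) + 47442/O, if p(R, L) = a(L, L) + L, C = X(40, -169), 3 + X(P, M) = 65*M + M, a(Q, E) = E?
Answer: 11157/232 + 47442*sqrt(35)/245 ≈ 1193.7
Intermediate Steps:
O = 7*sqrt(35) (O = sqrt(1715) = 7*sqrt(35) ≈ 41.413)
X(P, M) = -3 + 66*M (X(P, M) = -3 + (65*M + M) = -3 + 66*M)
C = -11157 (C = -3 + 66*(-169) = -3 - 11154 = -11157)
p(R, L) = 2*L (p(R, L) = L + L = 2*L)
C/p(-198, -116) + 47442/O = -11157/(2*(-116)) + 47442/((7*sqrt(35))) = -11157/(-232) + 47442*(sqrt(35)/245) = -11157*(-1/232) + 47442*sqrt(35)/245 = 11157/232 + 47442*sqrt(35)/245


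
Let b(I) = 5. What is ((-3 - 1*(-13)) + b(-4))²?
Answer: 225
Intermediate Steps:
((-3 - 1*(-13)) + b(-4))² = ((-3 - 1*(-13)) + 5)² = ((-3 + 13) + 5)² = (10 + 5)² = 15² = 225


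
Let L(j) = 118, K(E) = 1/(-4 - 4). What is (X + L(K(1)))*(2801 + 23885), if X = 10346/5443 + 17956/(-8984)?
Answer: 19231944965299/6112489 ≈ 3.1463e+6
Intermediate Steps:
K(E) = -⅛ (K(E) = 1/(-8) = -⅛)
X = -1196511/12224978 (X = 10346*(1/5443) + 17956*(-1/8984) = 10346/5443 - 4489/2246 = -1196511/12224978 ≈ -0.097874)
(X + L(K(1)))*(2801 + 23885) = (-1196511/12224978 + 118)*(2801 + 23885) = (1441350893/12224978)*26686 = 19231944965299/6112489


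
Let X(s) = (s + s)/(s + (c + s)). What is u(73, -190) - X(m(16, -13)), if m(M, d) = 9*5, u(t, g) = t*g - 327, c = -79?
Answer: -156257/11 ≈ -14205.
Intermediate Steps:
u(t, g) = -327 + g*t (u(t, g) = g*t - 327 = -327 + g*t)
m(M, d) = 45
X(s) = 2*s/(-79 + 2*s) (X(s) = (s + s)/(s + (-79 + s)) = (2*s)/(-79 + 2*s) = 2*s/(-79 + 2*s))
u(73, -190) - X(m(16, -13)) = (-327 - 190*73) - 2*45/(-79 + 2*45) = (-327 - 13870) - 2*45/(-79 + 90) = -14197 - 2*45/11 = -14197 - 1*90/11 = -14197 - 90/11 = -156257/11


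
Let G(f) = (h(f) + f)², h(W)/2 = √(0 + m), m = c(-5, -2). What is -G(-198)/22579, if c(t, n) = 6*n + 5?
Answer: -39176/22579 + 792*I*√7/22579 ≈ -1.7351 + 0.092805*I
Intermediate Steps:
c(t, n) = 5 + 6*n
m = -7 (m = 5 + 6*(-2) = 5 - 12 = -7)
h(W) = 2*I*√7 (h(W) = 2*√(0 - 7) = 2*√(-7) = 2*(I*√7) = 2*I*√7)
G(f) = (f + 2*I*√7)² (G(f) = (2*I*√7 + f)² = (f + 2*I*√7)²)
-G(-198)/22579 = -(-198 + 2*I*√7)²/22579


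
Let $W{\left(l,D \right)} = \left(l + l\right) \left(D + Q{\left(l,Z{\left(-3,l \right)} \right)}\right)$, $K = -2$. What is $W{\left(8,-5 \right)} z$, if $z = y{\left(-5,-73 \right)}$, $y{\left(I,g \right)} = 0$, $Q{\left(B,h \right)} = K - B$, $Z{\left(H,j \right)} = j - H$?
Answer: $0$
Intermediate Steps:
$Q{\left(B,h \right)} = -2 - B$
$z = 0$
$W{\left(l,D \right)} = 2 l \left(-2 + D - l\right)$ ($W{\left(l,D \right)} = \left(l + l\right) \left(D - \left(2 + l\right)\right) = 2 l \left(-2 + D - l\right)$)
$W{\left(8,-5 \right)} z = 2 \cdot 8 \left(-2 - 5 - 8\right) 0 = 2 \cdot 8 \left(-15\right) 0 = \left(-240\right) 0 = 0$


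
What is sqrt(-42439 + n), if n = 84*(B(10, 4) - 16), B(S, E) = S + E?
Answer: I*sqrt(42607) ≈ 206.41*I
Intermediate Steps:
B(S, E) = E + S
n = -168 (n = 84*((4 + 10) - 16) = 84*(14 - 16) = 84*(-2) = -168)
sqrt(-42439 + n) = sqrt(-42439 - 168) = sqrt(-42607) = I*sqrt(42607)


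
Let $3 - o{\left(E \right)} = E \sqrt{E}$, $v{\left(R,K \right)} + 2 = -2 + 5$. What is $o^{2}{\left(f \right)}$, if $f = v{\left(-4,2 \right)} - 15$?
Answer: $-2735 + 84 i \sqrt{14} \approx -2735.0 + 314.3 i$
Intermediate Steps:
$v{\left(R,K \right)} = 1$ ($v{\left(R,K \right)} = -2 + \left(-2 + 5\right) = -2 + 3 = 1$)
$f = -14$ ($f = 1 - 15 = -14$)
$o{\left(E \right)} = 3 - E^{\frac{3}{2}}$ ($o{\left(E \right)} = 3 - E \sqrt{E} = 3 - E^{\frac{3}{2}}$)
$o^{2}{\left(f \right)} = \left(3 - \left(-14\right)^{\frac{3}{2}}\right)^{2} = \left(3 - - 14 i \sqrt{14}\right)^{2} = \left(3 + 14 i \sqrt{14}\right)^{2}$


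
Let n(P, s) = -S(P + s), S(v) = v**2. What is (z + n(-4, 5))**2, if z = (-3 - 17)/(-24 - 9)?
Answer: 169/1089 ≈ 0.15519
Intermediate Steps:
n(P, s) = -(P + s)**2
z = 20/33 (z = -20/(-33) = -20*(-1/33) = 20/33 ≈ 0.60606)
(z + n(-4, 5))**2 = (20/33 - (-4 + 5)**2)**2 = (20/33 - 1*1**2)**2 = (20/33 - 1*1)**2 = (20/33 - 1)**2 = (-13/33)**2 = 169/1089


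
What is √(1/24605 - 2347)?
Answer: I*√1420887916070/24605 ≈ 48.446*I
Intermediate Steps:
√(1/24605 - 2347) = √(-57747934/24605) = I*√1420887916070/24605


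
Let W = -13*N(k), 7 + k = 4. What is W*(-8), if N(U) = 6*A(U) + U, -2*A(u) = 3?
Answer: -1248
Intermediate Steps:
k = -3 (k = -7 + 4 = -3)
A(u) = -3/2 (A(u) = -½*3 = -3/2)
N(U) = -9 + U (N(U) = 6*(-3/2) + U = -9 + U)
W = 156 (W = -13*(-9 - 3) = -13*(-12) = 156)
W*(-8) = 156*(-8) = -1248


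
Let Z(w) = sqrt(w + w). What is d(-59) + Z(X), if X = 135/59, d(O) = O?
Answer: -59 + 3*sqrt(1770)/59 ≈ -56.861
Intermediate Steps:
X = 135/59 (X = 135*(1/59) = 135/59 ≈ 2.2881)
Z(w) = sqrt(2)*sqrt(w) (Z(w) = sqrt(2*w) = sqrt(2)*sqrt(w))
d(-59) + Z(X) = -59 + sqrt(2)*sqrt(135/59) = -59 + sqrt(2)*(3*sqrt(885)/59) = -59 + 3*sqrt(1770)/59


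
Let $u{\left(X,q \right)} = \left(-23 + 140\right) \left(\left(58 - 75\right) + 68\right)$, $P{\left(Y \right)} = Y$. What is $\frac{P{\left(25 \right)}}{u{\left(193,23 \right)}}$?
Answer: $\frac{25}{5967} \approx 0.0041897$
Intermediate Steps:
$u{\left(X,q \right)} = 5967$ ($u{\left(X,q \right)} = 117 \left(-17 + 68\right) = 117 \cdot 51 = 5967$)
$\frac{P{\left(25 \right)}}{u{\left(193,23 \right)}} = \frac{25}{5967}$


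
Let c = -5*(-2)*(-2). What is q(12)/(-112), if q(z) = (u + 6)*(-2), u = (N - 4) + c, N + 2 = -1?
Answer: -3/8 ≈ -0.37500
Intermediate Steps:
N = -3 (N = -2 - 1 = -3)
c = -20 (c = 10*(-2) = -20)
u = -27 (u = (-3 - 4) - 20 = -7 - 20 = -27)
q(z) = 42 (q(z) = (-27 + 6)*(-2) = -21*(-2) = 42)
q(12)/(-112) = 42/(-112) = 42*(-1/112) = -3/8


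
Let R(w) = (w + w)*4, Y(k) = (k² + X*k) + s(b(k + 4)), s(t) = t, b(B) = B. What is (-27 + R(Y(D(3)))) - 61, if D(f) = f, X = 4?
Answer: 136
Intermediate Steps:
Y(k) = 4 + k² + 5*k (Y(k) = (k² + 4*k) + (k + 4) = (k² + 4*k) + (4 + k) = 4 + k² + 5*k)
R(w) = 8*w (R(w) = (2*w)*4 = 8*w)
(-27 + R(Y(D(3)))) - 61 = (-27 + 8*(4 + 3² + 5*3)) - 61 = (-27 + 8*(4 + 9 + 15)) - 61 = (-27 + 8*28) - 61 = (-27 + 224) - 61 = 197 - 61 = 136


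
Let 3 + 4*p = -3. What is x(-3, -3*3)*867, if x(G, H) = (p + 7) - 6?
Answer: -867/2 ≈ -433.50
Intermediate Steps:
p = -3/2 (p = -3/4 + (1/4)*(-3) = -3/4 - 3/4 = -3/2 ≈ -1.5000)
x(G, H) = -1/2 (x(G, H) = (-3/2 + 7) - 6 = 11/2 - 6 = -1/2)
x(-3, -3*3)*867 = -1/2*867 = -867/2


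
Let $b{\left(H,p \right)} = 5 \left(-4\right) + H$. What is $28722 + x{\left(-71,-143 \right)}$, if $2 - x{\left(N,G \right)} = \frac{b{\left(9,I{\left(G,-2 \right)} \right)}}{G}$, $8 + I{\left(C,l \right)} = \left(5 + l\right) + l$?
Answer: $\frac{373411}{13} \approx 28724.0$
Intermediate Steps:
$I{\left(C,l \right)} = -3 + 2 l$ ($I{\left(C,l \right)} = -8 + \left(\left(5 + l\right) + l\right) = -8 + \left(5 + 2 l\right) = -3 + 2 l$)
$b{\left(H,p \right)} = -20 + H$
$x{\left(N,G \right)} = 2 + \frac{11}{G}$ ($x{\left(N,G \right)} = 2 - \frac{-20 + 9}{G} = 2 - - \frac{11}{G} = 2 + \frac{11}{G}$)
$28722 + x{\left(-71,-143 \right)} = 28722 + \left(2 + \frac{11}{-143}\right) = 28722 + \left(2 + 11 \left(- \frac{1}{143}\right)\right) = 28722 + \left(2 - \frac{1}{13}\right) = 28722 + \frac{25}{13} = \frac{373411}{13}$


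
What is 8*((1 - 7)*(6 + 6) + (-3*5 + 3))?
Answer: -672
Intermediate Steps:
8*((1 - 7)*(6 + 6) + (-3*5 + 3)) = 8*(-6*12 + (-15 + 3)) = 8*(-72 - 12) = 8*(-84) = -672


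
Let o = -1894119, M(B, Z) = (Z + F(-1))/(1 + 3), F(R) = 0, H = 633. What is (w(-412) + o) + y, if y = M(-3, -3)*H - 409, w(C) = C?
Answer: -7581659/4 ≈ -1.8954e+6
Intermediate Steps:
M(B, Z) = Z/4 (M(B, Z) = (Z + 0)/(1 + 3) = Z/4)
y = -3535/4 (y = ((¼)*(-3))*633 - 409 = -¾*633 - 409 = -1899/4 - 409 = -3535/4 ≈ -883.75)
(w(-412) + o) + y = (-412 - 1894119) - 3535/4 = -1894531 - 3535/4 = -7581659/4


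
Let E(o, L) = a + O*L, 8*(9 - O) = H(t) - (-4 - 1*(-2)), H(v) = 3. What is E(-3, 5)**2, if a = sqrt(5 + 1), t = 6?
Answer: 112609/64 + 335*sqrt(6)/4 ≈ 1964.7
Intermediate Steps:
a = sqrt(6) ≈ 2.4495
O = 67/8 (O = 9 - (3 - (-4 - 1*(-2)))/8 = 9 - (3 - (-4 + 2))/8 = 9 - (3 - 1*(-2))/8 = 9 - (3 + 2)/8 = 9 - 1/8*5 = 9 - 5/8 = 67/8 ≈ 8.3750)
E(o, L) = sqrt(6) + 67*L/8
E(-3, 5)**2 = (sqrt(6) + (67/8)*5)**2 = (sqrt(6) + 335/8)**2 = (335/8 + sqrt(6))**2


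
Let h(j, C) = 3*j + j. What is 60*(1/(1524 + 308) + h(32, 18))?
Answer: 3517455/458 ≈ 7680.0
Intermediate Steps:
h(j, C) = 4*j
60*(1/(1524 + 308) + h(32, 18)) = 60*(1/(1524 + 308) + 4*32) = 60*(1/1832 + 128) = 60*(234497/1832) = 3517455/458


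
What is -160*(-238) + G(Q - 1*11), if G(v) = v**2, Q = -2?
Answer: 38249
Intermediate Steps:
-160*(-238) + G(Q - 1*11) = -160*(-238) + (-2 - 1*11)**2 = 38080 + (-2 - 11)**2 = 38080 + (-13)**2 = 38080 + 169 = 38249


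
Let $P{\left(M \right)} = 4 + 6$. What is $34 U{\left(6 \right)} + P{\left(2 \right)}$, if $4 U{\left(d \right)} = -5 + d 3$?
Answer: $\frac{241}{2} \approx 120.5$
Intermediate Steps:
$P{\left(M \right)} = 10$
$U{\left(d \right)} = - \frac{5}{4} + \frac{3 d}{4}$ ($U{\left(d \right)} = \frac{-5 + d 3}{4} = \frac{-5 + 3 d}{4} = - \frac{5}{4} + \frac{3 d}{4}$)
$34 U{\left(6 \right)} + P{\left(2 \right)} = 34 \left(- \frac{5}{4} + \frac{3}{4} \cdot 6\right) + 10 = 34 \left(- \frac{5}{4} + \frac{9}{2}\right) + 10 = 34 \cdot \frac{13}{4} + 10 = \frac{221}{2} + 10 = \frac{241}{2}$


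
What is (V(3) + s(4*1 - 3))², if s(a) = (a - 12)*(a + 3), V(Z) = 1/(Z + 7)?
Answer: 192721/100 ≈ 1927.2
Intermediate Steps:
V(Z) = 1/(7 + Z)
s(a) = (-12 + a)*(3 + a)
(V(3) + s(4*1 - 3))² = (1/(7 + 3) + (-36 + (4*1 - 3)² - 9*(4*1 - 3)))² = (1/10 + (-36 + (4 - 3)² - 9*(4 - 3)))² = (⅒ + (-36 + 1² - 9*1))² = (⅒ + (-36 + 1 - 9))² = (⅒ - 44)² = (-439/10)² = 192721/100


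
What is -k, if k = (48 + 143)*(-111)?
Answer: 21201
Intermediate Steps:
k = -21201 (k = 191*(-111) = -21201)
-k = -1*(-21201) = 21201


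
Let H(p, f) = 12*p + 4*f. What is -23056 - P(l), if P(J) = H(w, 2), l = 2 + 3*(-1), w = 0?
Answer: -23064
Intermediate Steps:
H(p, f) = 4*f + 12*p
l = -1 (l = 2 - 3 = -1)
P(J) = 8 (P(J) = 4*2 + 12*0 = 8 + 0 = 8)
-23056 - P(l) = -23056 - 1*8 = -23056 - 8 = -23064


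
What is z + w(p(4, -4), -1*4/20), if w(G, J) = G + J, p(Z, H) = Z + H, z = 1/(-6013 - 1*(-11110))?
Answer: -5092/25485 ≈ -0.19980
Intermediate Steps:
z = 1/5097 (z = 1/(-6013 + 11110) = 1/5097 ≈ 0.00019619)
p(Z, H) = H + Z
z + w(p(4, -4), -1*4/20) = 1/5097 + ((-4 + 4) - 1*4/20) = 1/5097 + (0 - 4*1/20) = 1/5097 + (0 - ⅕) = 1/5097 - ⅕ = -5092/25485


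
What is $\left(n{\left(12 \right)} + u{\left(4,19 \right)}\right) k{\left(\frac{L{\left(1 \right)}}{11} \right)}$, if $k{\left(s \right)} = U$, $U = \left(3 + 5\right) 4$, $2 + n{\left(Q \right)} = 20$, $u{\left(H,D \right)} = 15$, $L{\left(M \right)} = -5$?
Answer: $1056$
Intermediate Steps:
$n{\left(Q \right)} = 18$ ($n{\left(Q \right)} = -2 + 20 = 18$)
$U = 32$ ($U = 8 \cdot 4 = 32$)
$k{\left(s \right)} = 32$
$\left(n{\left(12 \right)} + u{\left(4,19 \right)}\right) k{\left(\frac{L{\left(1 \right)}}{11} \right)} = \left(18 + 15\right) 32 = 33 \cdot 32 = 1056$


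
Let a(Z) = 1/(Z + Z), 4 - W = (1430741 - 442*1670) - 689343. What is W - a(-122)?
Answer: -793975/244 ≈ -3254.0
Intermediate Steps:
W = -3254 (W = 4 - ((1430741 - 442*1670) - 689343) = 4 - ((1430741 - 738140) - 689343) = 4 - (692601 - 689343) = 4 - 1*3258 = 4 - 3258 = -3254)
a(Z) = 1/(2*Z)
W - a(-122) = -3254 - 1/(2*(-122)) = -3254 - (-1)/(2*122) = -3254 - 1*(-1/244) = -3254 + 1/244 = -793975/244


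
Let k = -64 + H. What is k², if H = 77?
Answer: 169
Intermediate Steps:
k = 13 (k = -64 + 77 = 13)
k² = 13² = 169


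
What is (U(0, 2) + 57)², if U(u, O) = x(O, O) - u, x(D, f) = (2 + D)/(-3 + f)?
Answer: 2809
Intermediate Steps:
x(D, f) = (2 + D)/(-3 + f)
U(u, O) = -u + (2 + O)/(-3 + O) (U(u, O) = (2 + O)/(-3 + O) - u = -u + (2 + O)/(-3 + O))
(U(0, 2) + 57)² = ((2 + 2 - 1*0*(-3 + 2))/(-3 + 2) + 57)² = ((2 + 2 - 1*0*(-1))/(-1) + 57)² = (-(2 + 2 + 0) + 57)² = (-1*4 + 57)² = (-4 + 57)² = 53² = 2809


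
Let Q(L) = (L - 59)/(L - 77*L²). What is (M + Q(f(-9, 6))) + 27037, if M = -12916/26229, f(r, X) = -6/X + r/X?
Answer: 152465936681/5639235 ≈ 27037.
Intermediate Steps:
M = -12916/26229 (M = -12916*1/26229 = -12916/26229 ≈ -0.49243)
Q(L) = (-59 + L)/(L - 77*L²)
(M + Q(f(-9, 6))) + 27037 = (-12916/26229 + (59 - (-6 - 9)/6)/((((-6 - 9)/6))*(-1 + 77*((-6 - 9)/6)))) + 27037 = (-12916/26229 + (59 - (-15)/6)/((((⅙)*(-15)))*(-1 + 77*((⅙)*(-15))))) + 27037 = (-12916/26229 + (59 - 1*(-5/2))/((-5/2)*(-1 + 77*(-5/2)))) + 27037 = (-12916/26229 - 2*(59 + 5/2)/(5*(-1 - 385/2))) + 27037 = (-12916/26229 - ⅖*123/2/(-387/2)) + 27037 = (-12916/26229 - ⅖*(-2/387)*123/2) + 27037 = (-12916/26229 + 82/645) + 27037 = -2060014/5639235 + 27037 = 152465936681/5639235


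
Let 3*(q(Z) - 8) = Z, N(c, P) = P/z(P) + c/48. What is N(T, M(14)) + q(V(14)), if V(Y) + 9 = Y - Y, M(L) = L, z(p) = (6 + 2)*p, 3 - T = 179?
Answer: 35/24 ≈ 1.4583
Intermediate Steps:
T = -176 (T = 3 - 1*179 = 3 - 179 = -176)
z(p) = 8*p
N(c, P) = ⅛ + c/48 (N(c, P) = P/((8*P)) + c/48 = P*(1/(8*P)) + c*(1/48) = ⅛ + c/48)
V(Y) = -9 (V(Y) = -9 + (Y - Y) = -9 + 0 = -9)
q(Z) = 8 + Z/3
N(T, M(14)) + q(V(14)) = (⅛ + (1/48)*(-176)) + (8 + (⅓)*(-9)) = (⅛ - 11/3) + (8 - 3) = -85/24 + 5 = 35/24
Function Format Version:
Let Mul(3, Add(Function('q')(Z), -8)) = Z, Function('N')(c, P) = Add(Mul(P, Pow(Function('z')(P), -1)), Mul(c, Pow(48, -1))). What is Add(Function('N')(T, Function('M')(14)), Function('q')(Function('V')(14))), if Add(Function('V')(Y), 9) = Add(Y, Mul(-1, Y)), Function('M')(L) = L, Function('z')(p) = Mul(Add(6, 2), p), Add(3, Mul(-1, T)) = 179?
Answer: Rational(35, 24) ≈ 1.4583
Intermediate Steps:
T = -176 (T = Add(3, Mul(-1, 179)) = Add(3, -179) = -176)
Function('z')(p) = Mul(8, p)
Function('N')(c, P) = Add(Rational(1, 8), Mul(Rational(1, 48), c)) (Function('N')(c, P) = Add(Mul(P, Pow(Mul(8, P), -1)), Mul(c, Pow(48, -1))) = Add(Mul(P, Mul(Rational(1, 8), Pow(P, -1))), Mul(c, Rational(1, 48))) = Add(Rational(1, 8), Mul(Rational(1, 48), c)))
Function('V')(Y) = -9 (Function('V')(Y) = Add(-9, Add(Y, Mul(-1, Y))) = Add(-9, 0) = -9)
Function('q')(Z) = Add(8, Mul(Rational(1, 3), Z))
Add(Function('N')(T, Function('M')(14)), Function('q')(Function('V')(14))) = Add(Add(Rational(1, 8), Mul(Rational(1, 48), -176)), Add(8, Mul(Rational(1, 3), -9))) = Add(Add(Rational(1, 8), Rational(-11, 3)), Add(8, -3)) = Add(Rational(-85, 24), 5) = Rational(35, 24)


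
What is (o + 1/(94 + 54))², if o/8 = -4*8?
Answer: 1435424769/21904 ≈ 65533.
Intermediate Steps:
o = -256 (o = 8*(-4*8) = 8*(-32) = -256)
(o + 1/(94 + 54))² = (-256 + 1/(94 + 54))² = (-256 + 1/148)² = (-37887/148)² = 1435424769/21904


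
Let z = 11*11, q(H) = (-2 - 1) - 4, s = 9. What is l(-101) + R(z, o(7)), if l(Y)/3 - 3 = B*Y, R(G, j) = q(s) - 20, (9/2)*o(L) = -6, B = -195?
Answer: 59067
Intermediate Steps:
q(H) = -7 (q(H) = -3 - 4 = -7)
o(L) = -4/3 (o(L) = (2/9)*(-6) = -4/3)
z = 121
R(G, j) = -27 (R(G, j) = -7 - 20 = -27)
l(Y) = 9 - 585*Y (l(Y) = 9 + 3*(-195*Y) = 9 - 585*Y)
l(-101) + R(z, o(7)) = (9 - 585*(-101)) - 27 = (9 + 59085) - 27 = 59094 - 27 = 59067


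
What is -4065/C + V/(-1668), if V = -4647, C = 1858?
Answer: 308951/516524 ≈ 0.59813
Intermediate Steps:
-4065/C + V/(-1668) = -4065/1858 - 4647/(-1668) = -4065*1/1858 - 4647*(-1/1668) = -4065/1858 + 1549/556 = 308951/516524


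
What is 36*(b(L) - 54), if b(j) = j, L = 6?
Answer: -1728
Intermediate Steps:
36*(b(L) - 54) = 36*(6 - 54) = 36*(-48) = -1728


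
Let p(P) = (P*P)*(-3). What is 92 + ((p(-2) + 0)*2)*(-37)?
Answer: 980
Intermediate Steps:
p(P) = -3*P² (p(P) = P²*(-3) = -3*P²)
92 + ((p(-2) + 0)*2)*(-37) = 92 + ((-3*(-2)² + 0)*2)*(-37) = 92 + ((-3*4 + 0)*2)*(-37) = 92 + ((-12 + 0)*2)*(-37) = 92 - 12*2*(-37) = 92 - 24*(-37) = 92 + 888 = 980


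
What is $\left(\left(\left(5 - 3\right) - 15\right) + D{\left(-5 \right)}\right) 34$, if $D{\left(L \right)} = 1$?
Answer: $-408$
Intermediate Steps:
$\left(\left(\left(5 - 3\right) - 15\right) + D{\left(-5 \right)}\right) 34 = \left(\left(\left(5 - 3\right) - 15\right) + 1\right) 34 = \left(\left(2 - 15\right) + 1\right) 34 = \left(-13 + 1\right) 34 = \left(-12\right) 34 = -408$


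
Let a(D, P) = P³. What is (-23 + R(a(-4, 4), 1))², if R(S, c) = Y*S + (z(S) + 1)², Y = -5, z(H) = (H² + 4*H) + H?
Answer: 380622385126116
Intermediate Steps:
z(H) = H² + 5*H
R(S, c) = (1 + S*(5 + S))² - 5*S (R(S, c) = -5*S + (S*(5 + S) + 1)² = -5*S + (1 + S*(5 + S))² = (1 + S*(5 + S))² - 5*S)
(-23 + R(a(-4, 4), 1))² = (-23 + ((1 + 4³*(5 + 4³))² - 5*4³))² = (-23 + ((1 + 64*(5 + 64))² - 5*64))² = (-23 + ((1 + 64*69)² - 320))² = (-23 + ((1 + 4416)² - 320))² = (-23 + (4417² - 320))² = (-23 + (19509889 - 320))² = (-23 + 19509569)² = 19509546² = 380622385126116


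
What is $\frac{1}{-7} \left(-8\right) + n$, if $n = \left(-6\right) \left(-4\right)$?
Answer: $\frac{176}{7} \approx 25.143$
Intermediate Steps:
$n = 24$
$\frac{1}{-7} \left(-8\right) + n = \frac{1}{-7} \left(-8\right) + 24 = \left(- \frac{1}{7}\right) \left(-8\right) + 24 = \frac{8}{7} + 24 = \frac{176}{7}$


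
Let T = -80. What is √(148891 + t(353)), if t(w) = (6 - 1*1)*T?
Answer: 3*√16499 ≈ 385.35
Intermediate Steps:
t(w) = -400 (t(w) = (6 - 1*1)*(-80) = (6 - 1)*(-80) = 5*(-80) = -400)
√(148891 + t(353)) = √(148891 - 400) = √148491 = 3*√16499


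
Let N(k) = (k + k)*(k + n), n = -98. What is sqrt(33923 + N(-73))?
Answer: sqrt(58889) ≈ 242.67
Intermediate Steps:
N(k) = 2*k*(-98 + k) (N(k) = (k + k)*(k - 98) = (2*k)*(-98 + k) = 2*k*(-98 + k))
sqrt(33923 + N(-73)) = sqrt(33923 + 2*(-73)*(-98 - 73)) = sqrt(33923 + 2*(-73)*(-171)) = sqrt(33923 + 24966) = sqrt(58889)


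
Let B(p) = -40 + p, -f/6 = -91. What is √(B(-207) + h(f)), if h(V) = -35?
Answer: I*√282 ≈ 16.793*I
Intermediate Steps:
f = 546 (f = -6*(-91) = 546)
√(B(-207) + h(f)) = √((-40 - 207) - 35) = √(-247 - 35) = √(-282) = I*√282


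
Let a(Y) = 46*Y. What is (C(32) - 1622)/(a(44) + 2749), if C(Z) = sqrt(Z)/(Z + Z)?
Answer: -1622/4773 + sqrt(2)/76368 ≈ -0.33981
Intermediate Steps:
C(Z) = 1/(2*sqrt(Z)) (C(Z) = sqrt(Z)/((2*Z)) = (1/(2*Z))*sqrt(Z) = 1/(2*sqrt(Z)))
(C(32) - 1622)/(a(44) + 2749) = (1/(2*sqrt(32)) - 1622)/(46*44 + 2749) = ((sqrt(2)/8)/2 - 1622)/(2024 + 2749) = (sqrt(2)/16 - 1622)/4773 = (-1622 + sqrt(2)/16)*(1/4773) = -1622/4773 + sqrt(2)/76368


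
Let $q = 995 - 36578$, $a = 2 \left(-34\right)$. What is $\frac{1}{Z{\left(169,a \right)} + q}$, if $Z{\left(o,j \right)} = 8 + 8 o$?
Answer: $- \frac{1}{34223} \approx -2.922 \cdot 10^{-5}$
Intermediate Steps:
$a = -68$
$q = -35583$ ($q = 995 - 36578 = -35583$)
$\frac{1}{Z{\left(169,a \right)} + q} = \frac{1}{\left(8 + 8 \cdot 169\right) - 35583} = \frac{1}{\left(8 + 1352\right) - 35583} = \frac{1}{1360 - 35583} = \frac{1}{-34223} = - \frac{1}{34223}$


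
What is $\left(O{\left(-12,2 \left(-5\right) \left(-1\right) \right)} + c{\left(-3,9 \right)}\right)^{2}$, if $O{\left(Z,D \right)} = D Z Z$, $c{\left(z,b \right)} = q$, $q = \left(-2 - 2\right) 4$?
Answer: $2027776$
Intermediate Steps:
$q = -16$ ($q = \left(-4\right) 4 = -16$)
$c{\left(z,b \right)} = -16$
$O{\left(Z,D \right)} = D Z^{2}$
$\left(O{\left(-12,2 \left(-5\right) \left(-1\right) \right)} + c{\left(-3,9 \right)}\right)^{2} = \left(2 \left(-5\right) \left(-1\right) \left(-12\right)^{2} - 16\right)^{2} = \left(\left(-10\right) \left(-1\right) 144 - 16\right)^{2} = \left(10 \cdot 144 - 16\right)^{2} = \left(1440 - 16\right)^{2} = 1424^{2} = 2027776$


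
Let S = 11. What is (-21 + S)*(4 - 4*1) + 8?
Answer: 8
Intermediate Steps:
(-21 + S)*(4 - 4*1) + 8 = (-21 + 11)*(4 - 4*1) + 8 = -10*(4 - 4) + 8 = -10*0 + 8 = 0 + 8 = 8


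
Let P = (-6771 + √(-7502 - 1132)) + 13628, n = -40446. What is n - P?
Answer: -47303 - I*√8634 ≈ -47303.0 - 92.919*I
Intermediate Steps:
P = 6857 + I*√8634 (P = (-6771 + √(-8634)) + 13628 = (-6771 + I*√8634) + 13628 = 6857 + I*√8634 ≈ 6857.0 + 92.919*I)
n - P = -40446 - (6857 + I*√8634) = -40446 + (-6857 - I*√8634) = -47303 - I*√8634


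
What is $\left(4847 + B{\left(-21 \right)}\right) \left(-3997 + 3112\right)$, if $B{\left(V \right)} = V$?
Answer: $-4271010$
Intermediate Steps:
$\left(4847 + B{\left(-21 \right)}\right) \left(-3997 + 3112\right) = \left(4847 - 21\right) \left(-3997 + 3112\right) = 4826 \left(-885\right) = -4271010$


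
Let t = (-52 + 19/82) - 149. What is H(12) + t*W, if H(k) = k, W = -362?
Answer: 2980295/41 ≈ 72690.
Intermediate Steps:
t = -16463/82 (t = (-52 + 19*(1/82)) - 149 = (-52 + 19/82) - 149 = -4245/82 - 149 = -16463/82 ≈ -200.77)
H(12) + t*W = 12 - 16463/82*(-362) = 12 + 2979803/41 = 2980295/41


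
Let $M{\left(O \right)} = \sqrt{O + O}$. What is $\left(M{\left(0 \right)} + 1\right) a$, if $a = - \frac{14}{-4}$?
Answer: $\frac{7}{2} \approx 3.5$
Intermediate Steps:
$M{\left(O \right)} = \sqrt{2} \sqrt{O}$ ($M{\left(O \right)} = \sqrt{2 O} = \sqrt{2} \sqrt{O}$)
$a = \frac{7}{2}$ ($a = \left(-14\right) \left(- \frac{1}{4}\right) = \frac{7}{2} \approx 3.5$)
$\left(M{\left(0 \right)} + 1\right) a = \left(\sqrt{2} \sqrt{0} + 1\right) \frac{7}{2} = \left(\sqrt{2} \cdot 0 + 1\right) \frac{7}{2} = \left(0 + 1\right) \frac{7}{2} = 1 \cdot \frac{7}{2} = \frac{7}{2}$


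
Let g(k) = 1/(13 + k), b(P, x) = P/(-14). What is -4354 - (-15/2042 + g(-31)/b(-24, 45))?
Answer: -960204977/220536 ≈ -4354.0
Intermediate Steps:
b(P, x) = -P/14 (b(P, x) = P*(-1/14) = -P/14)
-4354 - (-15/2042 + g(-31)/b(-24, 45)) = -4354 - (-15/2042 + 1/((13 - 31)*((-1/14*(-24))))) = -4354 - (-15*1/2042 + 1/((-18)*(12/7))) = -4354 - (-15/2042 - 1/18*7/12) = -4354 - (-15/2042 - 7/216) = -4354 - 1*(-8767/220536) = -4354 + 8767/220536 = -960204977/220536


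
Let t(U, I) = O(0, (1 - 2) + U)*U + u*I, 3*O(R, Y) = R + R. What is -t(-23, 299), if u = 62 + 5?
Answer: -20033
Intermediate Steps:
O(R, Y) = 2*R/3 (O(R, Y) = (R + R)/3 = (2*R)/3 = 2*R/3)
u = 67
t(U, I) = 67*I (t(U, I) = ((⅔)*0)*U + 67*I = 0*U + 67*I = 0 + 67*I = 67*I)
-t(-23, 299) = -67*299 = -1*20033 = -20033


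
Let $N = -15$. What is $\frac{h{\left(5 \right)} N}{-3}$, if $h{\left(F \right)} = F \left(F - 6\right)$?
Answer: $-25$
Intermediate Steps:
$h{\left(F \right)} = F \left(-6 + F\right)$
$\frac{h{\left(5 \right)} N}{-3} = \frac{5 \left(-6 + 5\right) \left(-15\right)}{-3} = 5 \left(-1\right) \left(-15\right) \left(- \frac{1}{3}\right) = \left(-5\right) \left(-15\right) \left(- \frac{1}{3}\right) = 75 \left(- \frac{1}{3}\right) = -25$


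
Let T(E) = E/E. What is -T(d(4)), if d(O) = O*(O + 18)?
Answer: -1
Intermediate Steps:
d(O) = O*(18 + O)
T(E) = 1
-T(d(4)) = -1*1 = -1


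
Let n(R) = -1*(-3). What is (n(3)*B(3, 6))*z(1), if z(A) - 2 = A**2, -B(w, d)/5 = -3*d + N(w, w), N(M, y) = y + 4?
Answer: 495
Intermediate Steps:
N(M, y) = 4 + y
B(w, d) = -20 - 5*w + 15*d (B(w, d) = -5*(-3*d + (4 + w)) = -5*(4 + w - 3*d) = -20 - 5*w + 15*d)
n(R) = 3
z(A) = 2 + A**2
(n(3)*B(3, 6))*z(1) = (3*(-20 - 5*3 + 15*6))*(2 + 1**2) = (3*(-20 - 15 + 90))*(2 + 1) = (3*55)*3 = 165*3 = 495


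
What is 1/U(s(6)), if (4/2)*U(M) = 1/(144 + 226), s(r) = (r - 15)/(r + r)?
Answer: 740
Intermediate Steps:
s(r) = (-15 + r)/(2*r) (s(r) = (-15 + r)/((2*r)) = (-15 + r)*(1/(2*r)) = (-15 + r)/(2*r))
U(M) = 1/740 (U(M) = 1/(2*(144 + 226)) = (½)/370 = (½)*(1/370) = 1/740)
1/U(s(6)) = 1/(1/740) = 740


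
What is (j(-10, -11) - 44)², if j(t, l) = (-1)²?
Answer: 1849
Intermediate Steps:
j(t, l) = 1
(j(-10, -11) - 44)² = (1 - 44)² = (-43)² = 1849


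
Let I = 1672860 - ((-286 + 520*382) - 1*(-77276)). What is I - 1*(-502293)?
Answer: 1899523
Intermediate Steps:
I = 1397230 (I = 1672860 - ((-286 + 198640) + 77276) = 1672860 - (198354 + 77276) = 1672860 - 1*275630 = 1672860 - 275630 = 1397230)
I - 1*(-502293) = 1397230 - 1*(-502293) = 1397230 + 502293 = 1899523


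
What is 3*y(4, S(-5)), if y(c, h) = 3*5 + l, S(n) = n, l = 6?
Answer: 63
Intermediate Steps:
y(c, h) = 21 (y(c, h) = 3*5 + 6 = 15 + 6 = 21)
3*y(4, S(-5)) = 3*21 = 63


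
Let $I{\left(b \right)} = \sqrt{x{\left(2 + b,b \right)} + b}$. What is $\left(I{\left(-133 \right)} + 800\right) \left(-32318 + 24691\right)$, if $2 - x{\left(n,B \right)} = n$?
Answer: $-6101600$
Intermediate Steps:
$x{\left(n,B \right)} = 2 - n$
$I{\left(b \right)} = 0$ ($I{\left(b \right)} = \sqrt{\left(2 - \left(2 + b\right)\right) + b} = \sqrt{- b + b} = \sqrt{0} = 0$)
$\left(I{\left(-133 \right)} + 800\right) \left(-32318 + 24691\right) = \left(0 + 800\right) \left(-32318 + 24691\right) = 800 \left(-7627\right) = -6101600$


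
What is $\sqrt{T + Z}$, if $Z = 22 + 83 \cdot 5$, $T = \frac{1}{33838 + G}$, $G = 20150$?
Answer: $\frac{\sqrt{318431441229}}{26994} \approx 20.905$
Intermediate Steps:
$T = \frac{1}{53988}$ ($T = \frac{1}{33838 + 20150} = \frac{1}{53988} \approx 1.8523 \cdot 10^{-5}$)
$Z = 437$ ($Z = 22 + 415 = 437$)
$\sqrt{T + Z} = \sqrt{\frac{1}{53988} + 437} = \sqrt{\frac{23592757}{53988}} = \frac{\sqrt{318431441229}}{26994}$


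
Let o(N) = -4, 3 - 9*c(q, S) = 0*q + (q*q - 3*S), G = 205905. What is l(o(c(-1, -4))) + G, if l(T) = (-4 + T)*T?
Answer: 205937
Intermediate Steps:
c(q, S) = 1/3 - q**2/9 + S/3 (c(q, S) = 1/3 - (0*q + (q*q - 3*S))/9 = 1/3 - (0 + (q**2 - 3*S))/9 = 1/3 - (q**2 - 3*S)/9 = 1/3 + (-q**2/9 + S/3) = 1/3 - q**2/9 + S/3)
l(T) = T*(-4 + T)
l(o(c(-1, -4))) + G = -4*(-4 - 4) + 205905 = -4*(-8) + 205905 = 32 + 205905 = 205937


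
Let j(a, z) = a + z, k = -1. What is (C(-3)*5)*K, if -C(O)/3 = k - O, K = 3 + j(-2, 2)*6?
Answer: -90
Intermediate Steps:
K = 3 (K = 3 + (-2 + 2)*6 = 3 + 0*6 = 3 + 0 = 3)
C(O) = 3 + 3*O (C(O) = -3*(-1 - O) = 3 + 3*O)
(C(-3)*5)*K = ((3 + 3*(-3))*5)*3 = ((3 - 9)*5)*3 = -6*5*3 = -30*3 = -90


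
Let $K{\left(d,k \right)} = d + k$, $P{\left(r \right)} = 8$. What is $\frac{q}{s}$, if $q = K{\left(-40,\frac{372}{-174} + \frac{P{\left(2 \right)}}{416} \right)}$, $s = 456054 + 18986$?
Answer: $- \frac{12703}{143272064} \approx -8.8664 \cdot 10^{-5}$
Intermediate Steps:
$s = 475040$
$q = - \frac{63515}{1508}$ ($q = -40 + \left(\frac{372}{-174} + \frac{8}{416}\right) = -40 + \left(372 \left(- \frac{1}{174}\right) + 8 \cdot \frac{1}{416}\right) = -40 + \left(- \frac{62}{29} + \frac{1}{52}\right) = -40 - \frac{3195}{1508} = - \frac{63515}{1508} \approx -42.119$)
$\frac{q}{s} = - \frac{63515}{1508 \cdot 475040} = \left(- \frac{63515}{1508}\right) \frac{1}{475040} = - \frac{12703}{143272064}$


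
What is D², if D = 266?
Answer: 70756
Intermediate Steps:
D² = 266² = 70756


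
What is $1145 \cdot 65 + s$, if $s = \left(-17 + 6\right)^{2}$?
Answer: $74546$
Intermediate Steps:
$s = 121$ ($s = \left(-11\right)^{2} = 121$)
$1145 \cdot 65 + s = 1145 \cdot 65 + 121 = 74425 + 121 = 74546$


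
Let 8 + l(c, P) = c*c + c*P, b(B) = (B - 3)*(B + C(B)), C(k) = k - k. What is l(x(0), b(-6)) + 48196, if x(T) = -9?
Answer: 47783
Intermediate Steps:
C(k) = 0
b(B) = B*(-3 + B) (b(B) = (B - 3)*(B + 0) = (-3 + B)*B = B*(-3 + B))
l(c, P) = -8 + c² + P*c (l(c, P) = -8 + (c*c + c*P) = -8 + (c² + P*c) = -8 + c² + P*c)
l(x(0), b(-6)) + 48196 = (-8 + (-9)² - 6*(-3 - 6)*(-9)) + 48196 = (-8 + 81 - 6*(-9)*(-9)) + 48196 = (-8 + 81 + 54*(-9)) + 48196 = (-8 + 81 - 486) + 48196 = -413 + 48196 = 47783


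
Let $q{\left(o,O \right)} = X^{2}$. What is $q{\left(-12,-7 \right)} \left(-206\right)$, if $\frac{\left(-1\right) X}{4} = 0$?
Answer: $0$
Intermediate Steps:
$X = 0$ ($X = \left(-4\right) 0 = 0$)
$q{\left(o,O \right)} = 0$ ($q{\left(o,O \right)} = 0^{2} = 0$)
$q{\left(-12,-7 \right)} \left(-206\right) = 0 \left(-206\right) = 0$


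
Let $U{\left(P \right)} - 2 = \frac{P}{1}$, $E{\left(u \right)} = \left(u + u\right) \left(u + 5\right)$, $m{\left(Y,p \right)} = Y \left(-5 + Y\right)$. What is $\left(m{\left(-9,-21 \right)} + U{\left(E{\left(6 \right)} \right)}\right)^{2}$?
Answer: $67600$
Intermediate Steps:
$E{\left(u \right)} = 2 u \left(5 + u\right)$
$U{\left(P \right)} = 2 + P$ ($U{\left(P \right)} = 2 + \frac{P}{1} = 2 + P 1 = 2 + P$)
$\left(m{\left(-9,-21 \right)} + U{\left(E{\left(6 \right)} \right)}\right)^{2} = \left(- 9 \left(-5 - 9\right) + \left(2 + 2 \cdot 6 \left(5 + 6\right)\right)\right)^{2} = \left(\left(-9\right) \left(-14\right) + \left(2 + 2 \cdot 6 \cdot 11\right)\right)^{2} = \left(126 + \left(2 + 132\right)\right)^{2} = \left(126 + 134\right)^{2} = 260^{2} = 67600$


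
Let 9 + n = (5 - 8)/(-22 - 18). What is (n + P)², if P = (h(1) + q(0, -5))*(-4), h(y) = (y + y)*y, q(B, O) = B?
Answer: 458329/1600 ≈ 286.46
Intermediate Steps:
n = -357/40 (n = -9 + (5 - 8)/(-22 - 18) = -9 - 3/(-40) = -9 - 3*(-1/40) = -9 + 3/40 = -357/40 ≈ -8.9250)
h(y) = 2*y² (h(y) = (2*y)*y = 2*y²)
P = -8 (P = (2*1² + 0)*(-4) = (2*1 + 0)*(-4) = (2 + 0)*(-4) = 2*(-4) = -8)
(n + P)² = (-357/40 - 8)² = (-677/40)² = 458329/1600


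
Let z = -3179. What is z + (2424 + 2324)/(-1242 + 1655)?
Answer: -1308179/413 ≈ -3167.5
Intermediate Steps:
z + (2424 + 2324)/(-1242 + 1655) = -3179 + (2424 + 2324)/(-1242 + 1655) = -3179 + 4748/413 = -1308179/413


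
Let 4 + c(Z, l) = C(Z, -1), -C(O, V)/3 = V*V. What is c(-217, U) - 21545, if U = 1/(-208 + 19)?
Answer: -21552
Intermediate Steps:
U = -1/189 (U = 1/(-189) = -1/189 ≈ -0.0052910)
C(O, V) = -3*V**2 (C(O, V) = -3*V*V = -3*V**2)
c(Z, l) = -7 (c(Z, l) = -4 - 3*(-1)**2 = -4 - 3*1 = -4 - 3 = -7)
c(-217, U) - 21545 = -7 - 21545 = -21552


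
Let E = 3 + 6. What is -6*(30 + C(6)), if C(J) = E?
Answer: -234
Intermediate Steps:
E = 9
C(J) = 9
-6*(30 + C(6)) = -6*(30 + 9) = -6*39 = -234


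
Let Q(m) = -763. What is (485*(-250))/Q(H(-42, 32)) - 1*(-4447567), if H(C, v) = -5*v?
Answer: 3393614871/763 ≈ 4.4477e+6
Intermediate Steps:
(485*(-250))/Q(H(-42, 32)) - 1*(-4447567) = (485*(-250))/(-763) - 1*(-4447567) = -121250*(-1/763) + 4447567 = 121250/763 + 4447567 = 3393614871/763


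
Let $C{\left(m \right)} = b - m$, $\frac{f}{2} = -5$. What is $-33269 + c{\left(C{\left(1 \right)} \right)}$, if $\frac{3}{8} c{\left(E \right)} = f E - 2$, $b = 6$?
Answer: $- \frac{100223}{3} \approx -33408.0$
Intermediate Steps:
$f = -10$ ($f = 2 \left(-5\right) = -10$)
$C{\left(m \right)} = 6 - m$
$c{\left(E \right)} = - \frac{16}{3} - \frac{80 E}{3}$ ($c{\left(E \right)} = \frac{8 \left(- 10 E - 2\right)}{3} = \frac{8 \left(-2 - 10 E\right)}{3} = - \frac{16}{3} - \frac{80 E}{3}$)
$-33269 + c{\left(C{\left(1 \right)} \right)} = -33269 - \left(\frac{16}{3} + \frac{80 \left(6 - 1\right)}{3}\right) = -33269 - \frac{416}{3} = - \frac{100223}{3}$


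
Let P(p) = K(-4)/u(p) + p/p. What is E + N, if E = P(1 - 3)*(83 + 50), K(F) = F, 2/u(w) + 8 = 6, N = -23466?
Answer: -22801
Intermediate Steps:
u(w) = -1 (u(w) = 2/(-8 + 6) = 2/(-2) = 2*(-1/2) = -1)
P(p) = 5 (P(p) = -4/(-1) + p/p = -4*(-1) + 1 = 4 + 1 = 5)
E = 665 (E = 5*(83 + 50) = 5*133 = 665)
E + N = 665 - 23466 = -22801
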